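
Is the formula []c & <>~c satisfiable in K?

Unsatisfiable (every branch closes)

1. []c & <>~c, u
2. []c, u
3. <>~c, u
4. ~c, v
5. c, v
Accessibility: uRv
Branch closes: c and ~c both at v.
Every branch closes; the branch above is one of them.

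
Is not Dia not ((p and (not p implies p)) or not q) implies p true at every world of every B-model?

Not valid

Tableau for the negation not (not Dia not ((p and (not p implies p)) or not q) implies p):
1. not (not Dia not ((p and (not p implies p)) or not q) implies p), u
2. not Dia not ((p and (not p implies p)) or not q), u
3. not p, u
4. (p and (not p implies p)) or not q, u
5. not q, u
Accessibility: uRu
The negation has an open branch (countermodel exists).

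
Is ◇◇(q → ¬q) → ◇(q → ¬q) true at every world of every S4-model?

Valid

Tableau for the negation ¬(◇◇(q → ¬q) → ◇(q → ¬q)):
1. ¬(◇◇(q → ¬q) → ◇(q → ¬q)), u
2. ◇◇(q → ¬q), u
3. ¬◇(q → ¬q), u
4. ¬(q → ¬q), u
5. q, u
6. ◇(q → ¬q), v
7. ¬(q → ¬q), v
8. q, v
9. q → ¬q, w
10. ¬(q → ¬q), w
11. q, w
12. ¬q, w
Accessibility: uRu, uRv, uRw, vRv, vRw, wRw
Branch closes: q and ¬q both at w.
All branches of the negation close; one closing branch shown above.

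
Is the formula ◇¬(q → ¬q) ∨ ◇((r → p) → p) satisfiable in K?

1. ◇¬(q → ¬q) ∨ ◇((r → p) → p), u
2. ◇((r → p) → p), u
3. (r → p) → p, v
4. p, v
Accessibility: uRv

Satisfiable (open branch found)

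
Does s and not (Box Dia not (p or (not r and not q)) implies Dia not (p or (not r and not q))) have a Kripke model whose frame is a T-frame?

1. s and not (Box Dia not (p or (not r and not q)) implies Dia not (p or (not r and not q))), 0
2. s, 0   [and-rule on 1]
3. not (Box Dia not (p or (not r and not q)) implies Dia not (p or (not r and not q))), 0   [and-rule on 1]
4. Box Dia not (p or (not r and not q)), 0   [neg-implies-rule on 3]
5. not Dia not (p or (not r and not q)), 0   [neg-implies-rule on 3]
6. Dia not (p or (not r and not q)), 0   [Box-rule on 4 via 0R0]
7. p or (not r and not q), 0   [neg-Dia-rule on 5 via 0R0]
8. not r and not q, 0   [or-rule on 7 (branches; this branch)]
9. not r, 0   [and-rule on 8]
10. not q, 0   [and-rule on 8]
11. not (p or (not r and not q)), 1   [Dia-rule on 6: fresh world 1, 0R1]
12. not p, 1   [neg-or-rule on 11]
13. not (not r and not q), 1   [neg-or-rule on 11]
14. Dia not (p or (not r and not q)), 1   [Box-rule on 4 via 0R1]
15. p or (not r and not q), 1   [neg-Dia-rule on 5 via 0R1]
16. q, 1   [neg-and-rule on 13 (branches; this branch)]
17. not r and not q, 1   [or-rule on 15 (branches; this branch)]
18. not r, 1   [and-rule on 17]
19. not q, 1   [and-rule on 17]
Accessibility: 0R0, 0R1, 1R1
Branch closes: q and not q both at 1.
All branches of the tableau close; one closing branch shown above.

Unsatisfiable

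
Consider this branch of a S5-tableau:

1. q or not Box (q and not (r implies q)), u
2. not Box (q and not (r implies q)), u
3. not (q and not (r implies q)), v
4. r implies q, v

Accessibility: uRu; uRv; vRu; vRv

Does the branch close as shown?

Not closed

No world carries both an atom and its negation.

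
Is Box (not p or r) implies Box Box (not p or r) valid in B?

No, not valid

Tableau for the negation not (Box (not p or r) implies Box Box (not p or r)):
1. not (Box (not p or r) implies Box Box (not p or r)), 0
2. Box (not p or r), 0
3. not Box Box (not p or r), 0
4. not p or r, 0
5. r, 0
6. not Box (not p or r), 1
7. not p or r, 1
8. r, 1
9. not (not p or r), 2
10. p, 2
11. not r, 2
Accessibility: 0R0, 0R1, 1R0, 1R1, 1R2, 2R1, 2R2
The negation has an open branch (countermodel exists).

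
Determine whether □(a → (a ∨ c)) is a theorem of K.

Valid

Tableau for the negation ¬□(a → (a ∨ c)):
1. ¬□(a → (a ∨ c)), u
2. ¬(a → (a ∨ c)), v   [¬□-rule on 1: fresh world v, uRv]
3. a, v   [¬→-rule on 2]
4. ¬(a ∨ c), v   [¬→-rule on 2]
5. ¬a, v   [¬∨-rule on 4]
6. ¬c, v   [¬∨-rule on 4]
Accessibility: uRv
Branch closes: a and ¬a both at v.
Every branch of the negation's tableau closes; the branch above is one of them.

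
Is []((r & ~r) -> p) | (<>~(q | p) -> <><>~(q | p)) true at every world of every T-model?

Tableau for the negation ~([]((r & ~r) -> p) | (<>~(q | p) -> <><>~(q | p))):
1. ~([]((r & ~r) -> p) | (<>~(q | p) -> <><>~(q | p))), w0
2. ~[]((r & ~r) -> p), w0
3. ~(<>~(q | p) -> <><>~(q | p)), w0
4. <>~(q | p), w0
5. ~<><>~(q | p), w0
6. ~<>~(q | p), w0
7. q | p, w0
8. p, w0
9. ~((r & ~r) -> p), w1
10. r & ~r, w1
11. ~p, w1
12. r, w1
13. ~r, w1
Accessibility: w0Rw0, w0Rw1, w1Rw1
Branch closes: r and ~r both at w1.
Every branch of the negation's tableau closes; the branch above is one of them.

Valid in T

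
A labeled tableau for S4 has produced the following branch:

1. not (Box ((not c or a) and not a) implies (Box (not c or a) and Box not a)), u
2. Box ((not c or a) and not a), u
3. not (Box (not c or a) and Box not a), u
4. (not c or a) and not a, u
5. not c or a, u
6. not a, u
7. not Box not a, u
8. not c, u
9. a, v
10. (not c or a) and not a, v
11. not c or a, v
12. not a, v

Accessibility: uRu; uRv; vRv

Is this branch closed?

Both a and not a appear at v.

Closed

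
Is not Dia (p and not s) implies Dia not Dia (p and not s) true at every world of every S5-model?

Tableau for the negation not (not Dia (p and not s) implies Dia not Dia (p and not s)):
1. not (not Dia (p and not s) implies Dia not Dia (p and not s)), 0
2. not Dia (p and not s), 0   [neg-implies-rule on 1]
3. not Dia not Dia (p and not s), 0   [neg-implies-rule on 1]
4. not (p and not s), 0   [neg-Dia-rule on 2 via 0R0]
5. Dia (p and not s), 0   [neg-Dia-rule on 3 via 0R0]
6. s, 0   [neg-and-rule on 4 (branches; this branch)]
7. p and not s, 1   [Dia-rule on 5: fresh world 1, 0R1]
8. p, 1   [and-rule on 7]
9. not s, 1   [and-rule on 7]
10. not (p and not s), 1   [neg-Dia-rule on 2 via 0R1]
11. Dia (p and not s), 1   [neg-Dia-rule on 3 via 0R1]
12. s, 1   [neg-and-rule on 10 (branches; this branch)]
Accessibility: 0R0, 0R1, 1R0, 1R1
Branch closes: s and not s both at 1.
Every branch of the negation's tableau closes; the branch above is one of them.

Valid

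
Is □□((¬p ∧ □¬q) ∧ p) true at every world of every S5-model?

Tableau for the negation ¬□□((¬p ∧ □¬q) ∧ p):
1. ¬□□((¬p ∧ □¬q) ∧ p), 0
2. ¬□((¬p ∧ □¬q) ∧ p), 1
3. ¬((¬p ∧ □¬q) ∧ p), 2
4. ¬p, 2
Accessibility: 0R0, 0R1, 0R2, 1R0, 1R1, 1R2, 2R0, 2R1, 2R2
The negation has an open branch (countermodel exists).

Not valid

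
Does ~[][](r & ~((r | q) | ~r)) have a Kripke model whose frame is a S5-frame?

1. ~[][](r & ~((r | q) | ~r)), w0
2. ~[](r & ~((r | q) | ~r)), w1   [~[]-rule on 1: fresh world w1, w0Rw1]
3. ~(r & ~((r | q) | ~r)), w2   [~[]-rule on 2: fresh world w2, w1Rw2]
4. (r | q) | ~r, w2   [~&-rule on 3 (branches; this branch)]
5. ~r, w2   [|-rule on 4 (branches; this branch)]
Accessibility: w0Rw0, w0Rw1, w0Rw2, w1Rw0, w1Rw1, w1Rw2, w2Rw0, w2Rw1, w2Rw2

Yes, satisfiable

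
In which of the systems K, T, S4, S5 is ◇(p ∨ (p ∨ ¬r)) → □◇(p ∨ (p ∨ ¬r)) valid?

S4-tableau for the negation ¬(◇(p ∨ (p ∨ ¬r)) → □◇(p ∨ (p ∨ ¬r))):
1. ¬(◇(p ∨ (p ∨ ¬r)) → □◇(p ∨ (p ∨ ¬r))), u
2. ◇(p ∨ (p ∨ ¬r)), u
3. ¬□◇(p ∨ (p ∨ ¬r)), u
4. p ∨ (p ∨ ¬r), v
5. p ∨ ¬r, v
6. ¬r, v
7. ¬◇(p ∨ (p ∨ ¬r)), w
8. ¬(p ∨ (p ∨ ¬r)), w
9. ¬p, w
10. ¬(p ∨ ¬r), w
11. r, w
Accessibility: uRu, uRv, uRw, vRv, wRw
Complete open branch: countermodel on an S4-frame, so not valid in S4, nor in K, T (the same frame is also a K-frame and a T-frame).
S5-tableau for the negation ¬(◇(p ∨ (p ∨ ¬r)) → □◇(p ∨ (p ∨ ¬r))):
1. ¬(◇(p ∨ (p ∨ ¬r)) → □◇(p ∨ (p ∨ ¬r))), u
2. ◇(p ∨ (p ∨ ¬r)), u
3. ¬□◇(p ∨ (p ∨ ¬r)), u
4. p ∨ (p ∨ ¬r), v
5. p ∨ ¬r, v
6. ¬r, v
7. ¬◇(p ∨ (p ∨ ¬r)), w
8. ¬(p ∨ (p ∨ ¬r)), u
9. ¬p, u
10. ¬(p ∨ ¬r), u
11. r, u
12. ¬(p ∨ (p ∨ ¬r)), v
13. ¬p, v
14. ¬(p ∨ ¬r), v
15. r, v
Accessibility: uRu, uRv, uRw, vRu, vRv, vRw, wRu, wRv, wRw
Branch closes: r and ¬r both at v.
Every branch closes (one shown): valid in S5.

S5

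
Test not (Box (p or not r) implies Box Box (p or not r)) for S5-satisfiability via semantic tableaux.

1. not (Box (p or not r) implies Box Box (p or not r)), u
2. Box (p or not r), u
3. not Box Box (p or not r), u
4. p or not r, u
5. not r, u
6. not Box (p or not r), v
7. p or not r, v
8. not r, v
9. not (p or not r), w
10. not p, w
11. r, w
12. p or not r, w
13. not r, w
Accessibility: uRu, uRv, uRw, vRu, vRv, vRw, wRu, wRv, wRw
Branch closes: r and not r both at w.
Every branch closes; the branch above is one of them.

Unsatisfiable (every branch closes)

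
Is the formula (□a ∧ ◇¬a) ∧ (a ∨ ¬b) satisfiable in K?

Unsatisfiable

1. (□a ∧ ◇¬a) ∧ (a ∨ ¬b), 0
2. □a ∧ ◇¬a, 0
3. a ∨ ¬b, 0
4. □a, 0
5. ◇¬a, 0
6. ¬b, 0
7. ¬a, 1
8. a, 1
Accessibility: 0R1
Branch closes: a and ¬a both at 1.
All branches of the tableau close; one closing branch shown above.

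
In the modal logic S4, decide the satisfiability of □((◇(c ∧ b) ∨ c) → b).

1. □((◇(c ∧ b) ∨ c) → b), w0
2. (◇(c ∧ b) ∨ c) → b, w0   [□-rule on 1 via w0Rw0]
3. b, w0   [→-rule on 2 (branches; this branch)]
Accessibility: w0Rw0

Satisfiable (open branch found)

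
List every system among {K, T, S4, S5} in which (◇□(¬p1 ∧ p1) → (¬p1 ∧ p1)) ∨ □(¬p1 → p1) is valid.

K-tableau for the negation ¬((◇□(¬p1 ∧ p1) → (¬p1 ∧ p1)) ∨ □(¬p1 → p1)):
1. ¬((◇□(¬p1 ∧ p1) → (¬p1 ∧ p1)) ∨ □(¬p1 → p1)), 0
2. ¬(◇□(¬p1 ∧ p1) → (¬p1 ∧ p1)), 0   [¬∨-rule on 1]
3. ¬□(¬p1 → p1), 0   [¬∨-rule on 1]
4. ◇□(¬p1 ∧ p1), 0   [¬→-rule on 2]
5. ¬(¬p1 ∧ p1), 0   [¬→-rule on 2]
6. ¬p1, 0   [¬∧-rule on 5 (branches; this branch)]
7. ¬(¬p1 → p1), 1   [¬□-rule on 3: fresh world 1, 0R1]
8. ¬p1, 1   [¬→-rule on 7]
9. □(¬p1 ∧ p1), 2   [◇-rule on 4: fresh world 2, 0R2]
Accessibility: 0R1, 0R2
Complete open branch: countermodel on a K-frame, so not valid in K.
T-tableau for the negation ¬((◇□(¬p1 ∧ p1) → (¬p1 ∧ p1)) ∨ □(¬p1 → p1)):
1. ¬((◇□(¬p1 ∧ p1) → (¬p1 ∧ p1)) ∨ □(¬p1 → p1)), 0
2. ¬(◇□(¬p1 ∧ p1) → (¬p1 ∧ p1)), 0   [¬∨-rule on 1]
3. ¬□(¬p1 → p1), 0   [¬∨-rule on 1]
4. ◇□(¬p1 ∧ p1), 0   [¬→-rule on 2]
5. ¬(¬p1 ∧ p1), 0   [¬→-rule on 2]
6. ¬p1, 0   [¬∧-rule on 5 (branches; this branch)]
7. ¬(¬p1 → p1), 1   [¬□-rule on 3: fresh world 1, 0R1]
8. ¬p1, 1   [¬→-rule on 7]
9. □(¬p1 ∧ p1), 2   [◇-rule on 4: fresh world 2, 0R2]
10. ¬p1 ∧ p1, 2   [□-rule on 9 via 2R2]
11. ¬p1, 2   [∧-rule on 10]
12. p1, 2   [∧-rule on 10]
Accessibility: 0R0, 0R1, 0R2, 1R1, 2R2
Branch closes: p1 and ¬p1 both at 2.
Every branch closes (one shown): valid in T, hence also in S4, S5 (every theorem of T is a theorem of S4 and S5).

T, S4, S5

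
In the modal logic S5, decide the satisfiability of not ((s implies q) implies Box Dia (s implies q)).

1. not ((s implies q) implies Box Dia (s implies q)), 0
2. s implies q, 0   [neg-implies-rule on 1]
3. not Box Dia (s implies q), 0   [neg-implies-rule on 1]
4. q, 0   [implies-rule on 2 (branches; this branch)]
5. not Dia (s implies q), 1   [neg-Box-rule on 3: fresh world 1, 0R1]
6. not (s implies q), 0   [neg-Dia-rule on 5 via 1R0]
7. s, 0   [neg-implies-rule on 6]
8. not q, 0   [neg-implies-rule on 6]
Accessibility: 0R0, 0R1, 1R0, 1R1
Branch closes: q and not q both at 0.
Every branch closes; the branch above is one of them.

No, unsatisfiable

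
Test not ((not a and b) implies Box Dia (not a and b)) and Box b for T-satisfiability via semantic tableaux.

Satisfiable

1. not ((not a and b) implies Box Dia (not a and b)) and Box b, 0
2. not ((not a and b) implies Box Dia (not a and b)), 0   [and-rule on 1]
3. Box b, 0   [and-rule on 1]
4. not a and b, 0   [neg-implies-rule on 2]
5. not Box Dia (not a and b), 0   [neg-implies-rule on 2]
6. not a, 0   [and-rule on 4]
7. b, 0   [and-rule on 4]
8. not Dia (not a and b), 1   [neg-Box-rule on 5: fresh world 1, 0R1]
9. b, 1   [Box-rule on 3 via 0R1]
10. not (not a and b), 1   [neg-Dia-rule on 8 via 1R1]
11. a, 1   [neg-and-rule on 10 (branches; this branch)]
Accessibility: 0R0, 0R1, 1R1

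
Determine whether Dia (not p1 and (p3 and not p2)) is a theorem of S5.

Tableau for the negation not Dia (not p1 and (p3 and not p2)):
1. not Dia (not p1 and (p3 and not p2)), u
2. not (not p1 and (p3 and not p2)), u
3. not (p3 and not p2), u
4. p2, u
Accessibility: uRu
The negation has an open branch (countermodel exists).

No, not valid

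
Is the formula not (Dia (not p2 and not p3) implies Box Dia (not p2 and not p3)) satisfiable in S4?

1. not (Dia (not p2 and not p3) implies Box Dia (not p2 and not p3)), w0
2. Dia (not p2 and not p3), w0
3. not Box Dia (not p2 and not p3), w0
4. not p2 and not p3, w1
5. not p2, w1
6. not p3, w1
7. not Dia (not p2 and not p3), w2
8. not (not p2 and not p3), w2
9. p3, w2
Accessibility: w0Rw0, w0Rw1, w0Rw2, w1Rw1, w2Rw2

Satisfiable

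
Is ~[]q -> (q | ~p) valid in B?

Tableau for the negation ~(~[]q -> (q | ~p)):
1. ~(~[]q -> (q | ~p)), 0
2. ~[]q, 0
3. ~(q | ~p), 0
4. ~q, 0
5. p, 0
6. ~q, 1
Accessibility: 0R0, 0R1, 1R0, 1R1
The negation has an open branch (countermodel exists).

Invalid (countermodel exists)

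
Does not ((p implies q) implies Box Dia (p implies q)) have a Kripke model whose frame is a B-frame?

No, unsatisfiable

1. not ((p implies q) implies Box Dia (p implies q)), 0
2. p implies q, 0
3. not Box Dia (p implies q), 0
4. q, 0
5. not Dia (p implies q), 1
6. not (p implies q), 0
7. p, 0
8. not q, 0
Accessibility: 0R0, 0R1, 1R0, 1R1
Branch closes: q and not q both at 0.
(One branch shown.) All branches close.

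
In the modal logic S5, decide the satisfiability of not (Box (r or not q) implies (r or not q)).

No, unsatisfiable

1. not (Box (r or not q) implies (r or not q)), 0
2. Box (r or not q), 0   [neg-implies-rule on 1]
3. not (r or not q), 0   [neg-implies-rule on 1]
4. not r, 0   [neg-or-rule on 3]
5. q, 0   [neg-or-rule on 3]
6. r or not q, 0   [Box-rule on 2 via 0R0]
7. not q, 0   [or-rule on 6 (branches; this branch)]
Accessibility: 0R0
Branch closes: q and not q both at 0.
Every branch closes; the branch above is one of them.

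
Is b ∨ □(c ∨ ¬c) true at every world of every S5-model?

Valid

Tableau for the negation ¬(b ∨ □(c ∨ ¬c)):
1. ¬(b ∨ □(c ∨ ¬c)), 0
2. ¬b, 0   [¬∨-rule on 1]
3. ¬□(c ∨ ¬c), 0   [¬∨-rule on 1]
4. ¬(c ∨ ¬c), 1   [¬□-rule on 3: fresh world 1, 0R1]
5. ¬c, 1   [¬∨-rule on 4]
6. c, 1   [¬∨-rule on 4]
Accessibility: 0R0, 0R1, 1R0, 1R1
Branch closes: c and ¬c both at 1.
All branches of the negation close; one closing branch shown above.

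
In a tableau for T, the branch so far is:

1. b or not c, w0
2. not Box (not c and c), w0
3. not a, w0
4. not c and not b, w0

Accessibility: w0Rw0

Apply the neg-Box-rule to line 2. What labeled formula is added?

a fresh world w1 with w0Rw1, and not (not c and c) at w1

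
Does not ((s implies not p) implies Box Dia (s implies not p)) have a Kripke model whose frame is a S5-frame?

1. not ((s implies not p) implies Box Dia (s implies not p)), w0
2. s implies not p, w0
3. not Box Dia (s implies not p), w0
4. not p, w0
5. not Dia (s implies not p), w1
6. not (s implies not p), w0
7. s, w0
8. p, w0
Accessibility: w0Rw0, w0Rw1, w1Rw0, w1Rw1
Branch closes: p and not p both at w0.
All branches of the tableau close; one closing branch shown above.

Unsatisfiable (every branch closes)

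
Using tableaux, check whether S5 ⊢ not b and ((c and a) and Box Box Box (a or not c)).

Invalid (countermodel exists)

Tableau for the negation not (not b and ((c and a) and Box Box Box (a or not c))):
1. not (not b and ((c and a) and Box Box Box (a or not c))), u
2. not ((c and a) and Box Box Box (a or not c)), u   [neg-and-rule on 1 (branches; this branch)]
3. not Box Box Box (a or not c), u   [neg-and-rule on 2 (branches; this branch)]
4. not Box Box (a or not c), v   [neg-Box-rule on 3: fresh world v, uRv]
5. not Box (a or not c), w   [neg-Box-rule on 4: fresh world w, vRw]
6. not (a or not c), x   [neg-Box-rule on 5: fresh world x, wRx]
7. not a, x   [neg-or-rule on 6]
8. c, x   [neg-or-rule on 6]
Accessibility: uRu, uRv, uRw, uRx, vRu, vRv, vRw, vRx, wRu, wRv, wRw, wRx, xRu, xRv, xRw, xRx
The negation has an open branch (countermodel exists).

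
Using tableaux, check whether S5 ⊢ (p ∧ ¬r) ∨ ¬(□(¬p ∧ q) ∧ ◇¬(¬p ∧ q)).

Tableau for the negation ¬((p ∧ ¬r) ∨ ¬(□(¬p ∧ q) ∧ ◇¬(¬p ∧ q))):
1. ¬((p ∧ ¬r) ∨ ¬(□(¬p ∧ q) ∧ ◇¬(¬p ∧ q))), 0
2. ¬(p ∧ ¬r), 0   [¬∨-rule on 1]
3. □(¬p ∧ q) ∧ ◇¬(¬p ∧ q), 0   [¬∨-rule on 1]
4. □(¬p ∧ q), 0   [∧-rule on 3]
5. ◇¬(¬p ∧ q), 0   [∧-rule on 3]
6. ¬p ∧ q, 0   [□-rule on 4 via 0R0]
7. ¬p, 0   [∧-rule on 6]
8. q, 0   [∧-rule on 6]
9. r, 0   [¬∧-rule on 2 (branches; this branch)]
10. ¬(¬p ∧ q), 1   [◇-rule on 5: fresh world 1, 0R1]
11. ¬p ∧ q, 1   [□-rule on 4 via 0R1]
12. ¬p, 1   [∧-rule on 11]
13. q, 1   [∧-rule on 11]
14. ¬q, 1   [¬∧-rule on 10 (branches; this branch)]
Accessibility: 0R0, 0R1, 1R0, 1R1
Branch closes: q and ¬q both at 1.
Every branch of the negation's tableau closes; the branch above is one of them.

Yes, valid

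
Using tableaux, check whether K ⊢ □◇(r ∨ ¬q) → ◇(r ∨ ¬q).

Tableau for the negation ¬(□◇(r ∨ ¬q) → ◇(r ∨ ¬q)):
1. ¬(□◇(r ∨ ¬q) → ◇(r ∨ ¬q)), 0
2. □◇(r ∨ ¬q), 0   [¬→-rule on 1]
3. ¬◇(r ∨ ¬q), 0   [¬→-rule on 1]
The negation has an open branch (countermodel exists).

No, not valid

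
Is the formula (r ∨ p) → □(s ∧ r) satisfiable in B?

1. (r ∨ p) → □(s ∧ r), 0
2. □(s ∧ r), 0
3. s ∧ r, 0
4. s, 0
5. r, 0
Accessibility: 0R0

Yes, satisfiable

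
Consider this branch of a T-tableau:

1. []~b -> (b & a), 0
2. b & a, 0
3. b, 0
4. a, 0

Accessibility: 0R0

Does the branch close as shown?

Open

There is no literal clash: for every atom and world, at most one sign appears.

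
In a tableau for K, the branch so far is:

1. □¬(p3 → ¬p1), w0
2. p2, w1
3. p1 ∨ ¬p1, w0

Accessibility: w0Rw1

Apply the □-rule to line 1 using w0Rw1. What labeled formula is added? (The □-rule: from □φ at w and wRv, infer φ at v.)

¬(p3 → ¬p1), w1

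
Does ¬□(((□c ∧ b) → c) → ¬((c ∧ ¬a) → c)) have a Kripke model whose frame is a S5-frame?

Yes, satisfiable

1. ¬□(((□c ∧ b) → c) → ¬((c ∧ ¬a) → c)), 0
2. ¬(((□c ∧ b) → c) → ¬((c ∧ ¬a) → c)), 1   [¬□-rule on 1: fresh world 1, 0R1]
3. (□c ∧ b) → c, 1   [¬→-rule on 2]
4. (c ∧ ¬a) → c, 1   [¬→-rule on 2]
5. c, 1   [→-rule on 3 (branches; this branch)]
Accessibility: 0R0, 0R1, 1R0, 1R1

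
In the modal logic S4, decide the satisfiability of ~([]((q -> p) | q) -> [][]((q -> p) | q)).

1. ~([]((q -> p) | q) -> [][]((q -> p) | q)), 0
2. []((q -> p) | q), 0   [~->-rule on 1]
3. ~[][]((q -> p) | q), 0   [~->-rule on 1]
4. (q -> p) | q, 0   [[]-rule on 2 via 0R0]
5. q -> p, 0   [|-rule on 4 (branches; this branch)]
6. p, 0   [->-rule on 5 (branches; this branch)]
7. ~[]((q -> p) | q), 1   [~[]-rule on 3: fresh world 1, 0R1]
8. (q -> p) | q, 1   [[]-rule on 2 via 0R1]
9. q -> p, 1   [|-rule on 8 (branches; this branch)]
10. p, 1   [->-rule on 9 (branches; this branch)]
11. ~((q -> p) | q), 2   [~[]-rule on 7: fresh world 2, 1R2]
12. ~(q -> p), 2   [~|-rule on 11]
13. ~q, 2   [~|-rule on 11]
14. q, 2   [~->-rule on 12]
15. ~p, 2   [~->-rule on 12]
Accessibility: 0R0, 0R1, 0R2, 1R1, 1R2, 2R2
Branch closes: q and ~q both at 2.
(One branch shown.) All branches close.

Unsatisfiable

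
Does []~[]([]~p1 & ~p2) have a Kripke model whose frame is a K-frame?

Satisfiable

1. []~[]([]~p1 & ~p2), 0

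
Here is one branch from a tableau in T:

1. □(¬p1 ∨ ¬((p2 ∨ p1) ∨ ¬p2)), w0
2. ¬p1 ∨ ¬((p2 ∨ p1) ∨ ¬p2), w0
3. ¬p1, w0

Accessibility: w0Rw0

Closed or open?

No, open

No atom appears with both signs at the same world.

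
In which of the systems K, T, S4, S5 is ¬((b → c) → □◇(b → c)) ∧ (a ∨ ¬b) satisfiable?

S4-tableau for the formula:
1. ¬((b → c) → □◇(b → c)) ∧ (a ∨ ¬b), 0
2. ¬((b → c) → □◇(b → c)), 0
3. a ∨ ¬b, 0
4. b → c, 0
5. ¬□◇(b → c), 0
6. ¬b, 0
7. c, 0
8. ¬◇(b → c), 1
9. ¬(b → c), 1
10. b, 1
11. ¬c, 1
Accessibility: 0R0, 0R1, 1R1
Complete open branch: satisfiable in S4, hence also in K, T (this S4-model is also a K-model and a T-model).
S5-tableau for the formula:
1. ¬((b → c) → □◇(b → c)) ∧ (a ∨ ¬b), 0
2. ¬((b → c) → □◇(b → c)), 0
3. a ∨ ¬b, 0
4. b → c, 0
5. ¬□◇(b → c), 0
6. ¬b, 0
7. c, 0
8. ¬◇(b → c), 1
9. ¬(b → c), 0
10. b, 0
11. ¬c, 0
Accessibility: 0R0, 0R1, 1R0, 1R1
Branch closes: b and ¬b both at 0.
Every branch closes (one shown): unsatisfiable in S5.

K, T, S4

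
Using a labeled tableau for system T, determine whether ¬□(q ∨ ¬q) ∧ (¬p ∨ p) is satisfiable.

No, unsatisfiable

1. ¬□(q ∨ ¬q) ∧ (¬p ∨ p), w0
2. ¬□(q ∨ ¬q), w0
3. ¬p ∨ p, w0
4. p, w0
5. ¬(q ∨ ¬q), w1
6. ¬q, w1
7. q, w1
Accessibility: w0Rw0, w0Rw1, w1Rw1
Branch closes: q and ¬q both at w1.
Every branch closes; the branch above is one of them.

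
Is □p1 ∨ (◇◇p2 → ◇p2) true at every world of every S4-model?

Tableau for the negation ¬(□p1 ∨ (◇◇p2 → ◇p2)):
1. ¬(□p1 ∨ (◇◇p2 → ◇p2)), 0
2. ¬□p1, 0   [¬∨-rule on 1]
3. ¬(◇◇p2 → ◇p2), 0   [¬∨-rule on 1]
4. ◇◇p2, 0   [¬→-rule on 3]
5. ¬◇p2, 0   [¬→-rule on 3]
6. ¬p2, 0   [¬◇-rule on 5 via 0R0]
7. ¬p1, 1   [¬□-rule on 2: fresh world 1, 0R1]
8. ¬p2, 1   [¬◇-rule on 5 via 0R1]
9. ◇p2, 2   [◇-rule on 4: fresh world 2, 0R2]
10. ¬p2, 2   [¬◇-rule on 5 via 0R2]
11. p2, 3   [◇-rule on 9: fresh world 3, 2R3]
12. ¬p2, 3   [¬◇-rule on 5 via 0R3]
Accessibility: 0R0, 0R1, 0R2, 0R3, 1R1, 2R2, 2R3, 3R3
Branch closes: p2 and ¬p2 both at 3.
All branches of the negation close; one closing branch shown above.

Yes, valid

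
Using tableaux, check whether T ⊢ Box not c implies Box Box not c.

Invalid (countermodel exists)

Tableau for the negation not (Box not c implies Box Box not c):
1. not (Box not c implies Box Box not c), u
2. Box not c, u
3. not Box Box not c, u
4. not c, u
5. not Box not c, v
6. not c, v
7. c, w
Accessibility: uRu, uRv, vRv, vRw, wRw
The negation has an open branch (countermodel exists).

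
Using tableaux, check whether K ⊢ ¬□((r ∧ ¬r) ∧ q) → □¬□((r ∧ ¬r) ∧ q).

Tableau for the negation ¬(¬□((r ∧ ¬r) ∧ q) → □¬□((r ∧ ¬r) ∧ q)):
1. ¬(¬□((r ∧ ¬r) ∧ q) → □¬□((r ∧ ¬r) ∧ q)), u
2. ¬□((r ∧ ¬r) ∧ q), u
3. ¬□¬□((r ∧ ¬r) ∧ q), u
4. ¬((r ∧ ¬r) ∧ q), v
5. ¬q, v
6. □((r ∧ ¬r) ∧ q), w
Accessibility: uRv, uRw
The negation has an open branch (countermodel exists).

Not valid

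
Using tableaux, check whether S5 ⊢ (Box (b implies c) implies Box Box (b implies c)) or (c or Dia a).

Valid

Tableau for the negation not ((Box (b implies c) implies Box Box (b implies c)) or (c or Dia a)):
1. not ((Box (b implies c) implies Box Box (b implies c)) or (c or Dia a)), 0
2. not (Box (b implies c) implies Box Box (b implies c)), 0
3. not (c or Dia a), 0
4. Box (b implies c), 0
5. not Box Box (b implies c), 0
6. not c, 0
7. not Dia a, 0
8. b implies c, 0
9. not a, 0
10. not b, 0
11. not Box (b implies c), 1
12. b implies c, 1
13. not a, 1
14. c, 1
15. not (b implies c), 2
16. b, 2
17. not c, 2
18. b implies c, 2
19. not a, 2
20. c, 2
Accessibility: 0R0, 0R1, 0R2, 1R0, 1R1, 1R2, 2R0, 2R1, 2R2
Branch closes: c and not c both at 2.
Every branch of the negation's tableau closes; the branch above is one of them.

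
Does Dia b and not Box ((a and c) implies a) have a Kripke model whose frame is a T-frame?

Unsatisfiable (every branch closes)

1. Dia b and not Box ((a and c) implies a), w0
2. Dia b, w0   [and-rule on 1]
3. not Box ((a and c) implies a), w0   [and-rule on 1]
4. b, w1   [Dia-rule on 2: fresh world w1, w0Rw1]
5. not ((a and c) implies a), w2   [neg-Box-rule on 3: fresh world w2, w0Rw2]
6. a and c, w2   [neg-implies-rule on 5]
7. not a, w2   [neg-implies-rule on 5]
8. a, w2   [and-rule on 6]
9. c, w2   [and-rule on 6]
Accessibility: w0Rw0, w0Rw1, w0Rw2, w1Rw1, w2Rw2
Branch closes: a and not a both at w2.
All branches of the tableau close; one closing branch shown above.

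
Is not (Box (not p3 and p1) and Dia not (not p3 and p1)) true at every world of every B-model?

Tableau for the negation Box (not p3 and p1) and Dia not (not p3 and p1):
1. Box (not p3 and p1) and Dia not (not p3 and p1), 0
2. Box (not p3 and p1), 0
3. Dia not (not p3 and p1), 0
4. not p3 and p1, 0
5. not p3, 0
6. p1, 0
7. not (not p3 and p1), 1
8. not p3 and p1, 1
9. not p3, 1
10. p1, 1
11. not p1, 1
Accessibility: 0R0, 0R1, 1R0, 1R1
Branch closes: p1 and not p1 both at 1.
Every branch of the negation's tableau closes; the branch above is one of them.

Valid in B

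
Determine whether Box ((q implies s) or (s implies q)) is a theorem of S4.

Valid in S4

Tableau for the negation not Box ((q implies s) or (s implies q)):
1. not Box ((q implies s) or (s implies q)), w0
2. not ((q implies s) or (s implies q)), w1
3. not (q implies s), w1
4. not (s implies q), w1
5. q, w1
6. not s, w1
7. s, w1
8. not q, w1
Accessibility: w0Rw0, w0Rw1, w1Rw1
Branch closes: s and not s both at w1.
Every branch of the negation's tableau closes; the branch above is one of them.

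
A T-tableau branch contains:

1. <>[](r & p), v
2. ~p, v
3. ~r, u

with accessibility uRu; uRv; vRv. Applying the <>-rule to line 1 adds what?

a fresh world w with vRw, and [](r & p) at w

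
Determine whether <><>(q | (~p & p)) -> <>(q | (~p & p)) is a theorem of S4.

Valid in S4

Tableau for the negation ~(<><>(q | (~p & p)) -> <>(q | (~p & p))):
1. ~(<><>(q | (~p & p)) -> <>(q | (~p & p))), w0
2. <><>(q | (~p & p)), w0
3. ~<>(q | (~p & p)), w0
4. ~(q | (~p & p)), w0
5. ~q, w0
6. ~(~p & p), w0
7. ~p, w0
8. <>(q | (~p & p)), w1
9. ~(q | (~p & p)), w1
10. ~q, w1
11. ~(~p & p), w1
12. ~p, w1
13. q | (~p & p), w2
14. ~(q | (~p & p)), w2
15. ~q, w2
16. ~(~p & p), w2
17. ~p & p, w2
18. ~p, w2
19. p, w2
Accessibility: w0Rw0, w0Rw1, w0Rw2, w1Rw1, w1Rw2, w2Rw2
Branch closes: p and ~p both at w2.
All branches of the negation close; one closing branch shown above.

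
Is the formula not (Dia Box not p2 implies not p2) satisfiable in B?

Unsatisfiable

1. not (Dia Box not p2 implies not p2), 0
2. Dia Box not p2, 0
3. p2, 0
4. Box not p2, 1
5. not p2, 0
Accessibility: 0R0, 0R1, 1R0, 1R1
Branch closes: p2 and not p2 both at 0.
Every branch closes; the branch above is one of them.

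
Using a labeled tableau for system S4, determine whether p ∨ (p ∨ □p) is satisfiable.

1. p ∨ (p ∨ □p), w0
2. p ∨ □p, w0
3. □p, w0
4. p, w0
Accessibility: w0Rw0

Satisfiable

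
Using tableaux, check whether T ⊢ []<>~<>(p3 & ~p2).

Tableau for the negation ~[]<>~<>(p3 & ~p2):
1. ~[]<>~<>(p3 & ~p2), u
2. ~<>~<>(p3 & ~p2), v   [~[]-rule on 1: fresh world v, uRv]
3. <>(p3 & ~p2), v   [~<>-rule on 2 via vRv]
4. p3 & ~p2, w   [<>-rule on 3: fresh world w, vRw]
5. p3, w   [&-rule on 4]
6. ~p2, w   [&-rule on 4]
7. <>(p3 & ~p2), w   [~<>-rule on 2 via vRw]
8. p3 & ~p2, x   [<>-rule on 7: fresh world x, wRx]
9. p3, x   [&-rule on 8]
10. ~p2, x   [&-rule on 8]
Accessibility: uRu, uRv, vRv, vRw, wRw, wRx, xRx
The negation has an open branch (countermodel exists).

Not valid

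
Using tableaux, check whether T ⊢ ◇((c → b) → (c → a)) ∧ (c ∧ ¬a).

Tableau for the negation ¬(◇((c → b) → (c → a)) ∧ (c ∧ ¬a)):
1. ¬(◇((c → b) → (c → a)) ∧ (c ∧ ¬a)), w0
2. ¬(c ∧ ¬a), w0
3. a, w0
Accessibility: w0Rw0
The negation has an open branch (countermodel exists).

Not valid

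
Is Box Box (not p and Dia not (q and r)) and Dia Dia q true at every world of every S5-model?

Invalid (countermodel exists)

Tableau for the negation not (Box Box (not p and Dia not (q and r)) and Dia Dia q):
1. not (Box Box (not p and Dia not (q and r)) and Dia Dia q), w0
2. not Dia Dia q, w0
3. not Dia q, w0
4. not q, w0
Accessibility: w0Rw0
The negation has an open branch (countermodel exists).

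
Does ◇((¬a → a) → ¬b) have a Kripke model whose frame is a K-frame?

Yes, satisfiable

1. ◇((¬a → a) → ¬b), 0
2. (¬a → a) → ¬b, 1   [◇-rule on 1: fresh world 1, 0R1]
3. ¬b, 1   [→-rule on 2 (branches; this branch)]
Accessibility: 0R1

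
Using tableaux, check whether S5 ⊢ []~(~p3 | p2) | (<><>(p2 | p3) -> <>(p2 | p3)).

Tableau for the negation ~([]~(~p3 | p2) | (<><>(p2 | p3) -> <>(p2 | p3))):
1. ~([]~(~p3 | p2) | (<><>(p2 | p3) -> <>(p2 | p3))), w0
2. ~[]~(~p3 | p2), w0
3. ~(<><>(p2 | p3) -> <>(p2 | p3)), w0
4. <><>(p2 | p3), w0
5. ~<>(p2 | p3), w0
6. ~(p2 | p3), w0
7. ~p2, w0
8. ~p3, w0
9. ~p3 | p2, w1
10. ~(p2 | p3), w1
11. ~p2, w1
12. ~p3, w1
13. <>(p2 | p3), w2
14. ~(p2 | p3), w2
15. ~p2, w2
16. ~p3, w2
17. p2 | p3, w3
18. ~(p2 | p3), w3
19. ~p2, w3
20. ~p3, w3
21. p3, w3
Accessibility: w0Rw0, w0Rw1, w0Rw2, w0Rw3, w1Rw0, w1Rw1, w1Rw2, w1Rw3, w2Rw0, w2Rw1, w2Rw2, w2Rw3, w3Rw0, w3Rw1, w3Rw2, w3Rw3
Branch closes: p3 and ~p3 both at w3.
Every branch of the negation's tableau closes; the branch above is one of them.

Valid in S5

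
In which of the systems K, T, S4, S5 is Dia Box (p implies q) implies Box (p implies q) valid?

S5-tableau for the negation not (Dia Box (p implies q) implies Box (p implies q)):
1. not (Dia Box (p implies q) implies Box (p implies q)), u
2. Dia Box (p implies q), u   [neg-implies-rule on 1]
3. not Box (p implies q), u   [neg-implies-rule on 1]
4. Box (p implies q), v   [Dia-rule on 2: fresh world v, uRv]
5. p implies q, u   [Box-rule on 4 via vRu]
6. p implies q, v   [Box-rule on 4 via vRv]
7. q, u   [implies-rule on 5 (branches; this branch)]
8. q, v   [implies-rule on 6 (branches; this branch)]
9. not (p implies q), w   [neg-Box-rule on 3: fresh world w, uRw]
10. p, w   [neg-implies-rule on 9]
11. not q, w   [neg-implies-rule on 9]
12. p implies q, w   [Box-rule on 4 via vRw]
13. q, w   [implies-rule on 12 (branches; this branch)]
Accessibility: uRu, uRv, uRw, vRu, vRv, vRw, wRu, wRv, wRw
Branch closes: q and not q both at w.
Every branch closes (one shown): valid in S5.
S4-tableau for the negation not (Dia Box (p implies q) implies Box (p implies q)):
1. not (Dia Box (p implies q) implies Box (p implies q)), u
2. Dia Box (p implies q), u   [neg-implies-rule on 1]
3. not Box (p implies q), u   [neg-implies-rule on 1]
4. Box (p implies q), v   [Dia-rule on 2: fresh world v, uRv]
5. p implies q, v   [Box-rule on 4 via vRv]
6. q, v   [implies-rule on 5 (branches; this branch)]
7. not (p implies q), w   [neg-Box-rule on 3: fresh world w, uRw]
8. p, w   [neg-implies-rule on 7]
9. not q, w   [neg-implies-rule on 7]
Accessibility: uRu, uRv, uRw, vRv, wRw
Complete open branch: countermodel on an S4-frame, so not valid in S4, nor in K, T (the same frame is also a K-frame and a T-frame).

S5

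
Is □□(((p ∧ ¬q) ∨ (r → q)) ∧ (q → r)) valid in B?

No, not valid

Tableau for the negation ¬□□(((p ∧ ¬q) ∨ (r → q)) ∧ (q → r)):
1. ¬□□(((p ∧ ¬q) ∨ (r → q)) ∧ (q → r)), 0
2. ¬□(((p ∧ ¬q) ∨ (r → q)) ∧ (q → r)), 1   [¬□-rule on 1: fresh world 1, 0R1]
3. ¬(((p ∧ ¬q) ∨ (r → q)) ∧ (q → r)), 2   [¬□-rule on 2: fresh world 2, 1R2]
4. ¬(q → r), 2   [¬∧-rule on 3 (branches; this branch)]
5. q, 2   [¬→-rule on 4]
6. ¬r, 2   [¬→-rule on 4]
Accessibility: 0R0, 0R1, 1R0, 1R1, 1R2, 2R1, 2R2
The negation has an open branch (countermodel exists).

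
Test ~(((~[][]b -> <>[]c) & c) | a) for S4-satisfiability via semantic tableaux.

Satisfiable

1. ~(((~[][]b -> <>[]c) & c) | a), 0
2. ~((~[][]b -> <>[]c) & c), 0   [~|-rule on 1]
3. ~a, 0   [~|-rule on 1]
4. ~c, 0   [~&-rule on 2 (branches; this branch)]
Accessibility: 0R0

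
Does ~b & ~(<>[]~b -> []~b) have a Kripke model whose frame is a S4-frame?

1. ~b & ~(<>[]~b -> []~b), u
2. ~b, u
3. ~(<>[]~b -> []~b), u
4. <>[]~b, u
5. ~[]~b, u
6. []~b, v
7. ~b, v
8. b, w
Accessibility: uRu, uRv, uRw, vRv, wRw

Satisfiable (open branch found)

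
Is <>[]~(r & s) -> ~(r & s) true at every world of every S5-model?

Valid in S5

Tableau for the negation ~(<>[]~(r & s) -> ~(r & s)):
1. ~(<>[]~(r & s) -> ~(r & s)), u
2. <>[]~(r & s), u
3. r & s, u
4. r, u
5. s, u
6. []~(r & s), v
7. ~(r & s), u
8. ~(r & s), v
9. ~s, u
Accessibility: uRu, uRv, vRu, vRv
Branch closes: s and ~s both at u.
All branches of the negation close; one closing branch shown above.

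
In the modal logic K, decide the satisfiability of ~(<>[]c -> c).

1. ~(<>[]c -> c), u
2. <>[]c, u   [~->-rule on 1]
3. ~c, u   [~->-rule on 1]
4. []c, v   [<>-rule on 2: fresh world v, uRv]
Accessibility: uRv

Satisfiable (open branch found)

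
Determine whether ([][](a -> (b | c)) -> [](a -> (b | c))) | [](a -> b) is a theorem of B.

Yes, valid

Tableau for the negation ~(([][](a -> (b | c)) -> [](a -> (b | c))) | [](a -> b)):
1. ~(([][](a -> (b | c)) -> [](a -> (b | c))) | [](a -> b)), u
2. ~([][](a -> (b | c)) -> [](a -> (b | c))), u
3. ~[](a -> b), u
4. [][](a -> (b | c)), u
5. ~[](a -> (b | c)), u
6. [](a -> (b | c)), u
7. a -> (b | c), u
8. b | c, u
9. c, u
10. ~(a -> b), v
11. a, v
12. ~b, v
13. [](a -> (b | c)), v
14. a -> (b | c), v
15. b | c, v
16. c, v
17. ~(a -> (b | c)), w
18. a, w
19. ~(b | c), w
20. ~b, w
21. ~c, w
22. [](a -> (b | c)), w
23. a -> (b | c), w
24. b | c, w
25. c, w
Accessibility: uRu, uRv, uRw, vRu, vRv, wRu, wRw
Branch closes: c and ~c both at w.
Every branch of the negation's tableau closes; the branch above is one of them.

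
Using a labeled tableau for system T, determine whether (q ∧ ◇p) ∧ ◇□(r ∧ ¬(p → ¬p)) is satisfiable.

Satisfiable (open branch found)

1. (q ∧ ◇p) ∧ ◇□(r ∧ ¬(p → ¬p)), w0
2. q ∧ ◇p, w0
3. ◇□(r ∧ ¬(p → ¬p)), w0
4. q, w0
5. ◇p, w0
6. □(r ∧ ¬(p → ¬p)), w1
7. r ∧ ¬(p → ¬p), w1
8. r, w1
9. ¬(p → ¬p), w1
10. p, w1
11. p, w2
Accessibility: w0Rw0, w0Rw1, w0Rw2, w1Rw1, w2Rw2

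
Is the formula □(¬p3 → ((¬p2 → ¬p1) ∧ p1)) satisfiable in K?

1. □(¬p3 → ((¬p2 → ¬p1) ∧ p1)), 0

Satisfiable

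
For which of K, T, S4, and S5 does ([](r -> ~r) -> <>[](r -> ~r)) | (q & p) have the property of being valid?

K-tableau for the negation ~(([](r -> ~r) -> <>[](r -> ~r)) | (q & p)):
1. ~(([](r -> ~r) -> <>[](r -> ~r)) | (q & p)), w0
2. ~([](r -> ~r) -> <>[](r -> ~r)), w0   [~|-rule on 1]
3. ~(q & p), w0   [~|-rule on 1]
4. [](r -> ~r), w0   [~->-rule on 2]
5. ~<>[](r -> ~r), w0   [~->-rule on 2]
6. ~p, w0   [~&-rule on 3 (branches; this branch)]
Complete open branch: countermodel on a K-frame, so not valid in K.
T-tableau for the negation ~(([](r -> ~r) -> <>[](r -> ~r)) | (q & p)):
1. ~(([](r -> ~r) -> <>[](r -> ~r)) | (q & p)), w0
2. ~([](r -> ~r) -> <>[](r -> ~r)), w0   [~|-rule on 1]
3. ~(q & p), w0   [~|-rule on 1]
4. [](r -> ~r), w0   [~->-rule on 2]
5. ~<>[](r -> ~r), w0   [~->-rule on 2]
6. r -> ~r, w0   [[]-rule on 4 via w0Rw0]
7. ~[](r -> ~r), w0   [~<>-rule on 5 via w0Rw0]
8. ~p, w0   [~&-rule on 3 (branches; this branch)]
9. ~r, w0   [->-rule on 6 (branches; this branch)]
10. ~(r -> ~r), w1   [~[]-rule on 7: fresh world w1, w0Rw1]
11. r, w1   [~->-rule on 10]
12. r -> ~r, w1   [[]-rule on 4 via w0Rw1]
13. ~[](r -> ~r), w1   [~<>-rule on 5 via w0Rw1]
14. ~r, w1   [->-rule on 12 (branches; this branch)]
Accessibility: w0Rw0, w0Rw1, w1Rw1
Branch closes: r and ~r both at w1.
Every branch closes (one shown): valid in T, hence also in S4, S5 (every theorem of T is a theorem of S4 and S5).

T, S4, S5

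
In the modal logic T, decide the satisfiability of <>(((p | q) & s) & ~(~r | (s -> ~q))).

Satisfiable

1. <>(((p | q) & s) & ~(~r | (s -> ~q))), u
2. ((p | q) & s) & ~(~r | (s -> ~q)), v   [<>-rule on 1: fresh world v, uRv]
3. (p | q) & s, v   [&-rule on 2]
4. ~(~r | (s -> ~q)), v   [&-rule on 2]
5. p | q, v   [&-rule on 3]
6. s, v   [&-rule on 3]
7. r, v   [~|-rule on 4]
8. ~(s -> ~q), v   [~|-rule on 4]
9. q, v   [~->-rule on 8]
Accessibility: uRu, uRv, vRv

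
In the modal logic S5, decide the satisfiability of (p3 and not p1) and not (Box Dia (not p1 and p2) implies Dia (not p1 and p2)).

Unsatisfiable

1. (p3 and not p1) and not (Box Dia (not p1 and p2) implies Dia (not p1 and p2)), w0
2. p3 and not p1, w0   [and-rule on 1]
3. not (Box Dia (not p1 and p2) implies Dia (not p1 and p2)), w0   [and-rule on 1]
4. p3, w0   [and-rule on 2]
5. not p1, w0   [and-rule on 2]
6. Box Dia (not p1 and p2), w0   [neg-implies-rule on 3]
7. not Dia (not p1 and p2), w0   [neg-implies-rule on 3]
8. Dia (not p1 and p2), w0   [Box-rule on 6 via w0Rw0]
9. not (not p1 and p2), w0   [neg-Dia-rule on 7 via w0Rw0]
10. not p2, w0   [neg-and-rule on 9 (branches; this branch)]
11. not p1 and p2, w1   [Dia-rule on 8: fresh world w1, w0Rw1]
12. not p1, w1   [and-rule on 11]
13. p2, w1   [and-rule on 11]
14. Dia (not p1 and p2), w1   [Box-rule on 6 via w0Rw1]
15. not (not p1 and p2), w1   [neg-Dia-rule on 7 via w0Rw1]
16. not p2, w1   [neg-and-rule on 15 (branches; this branch)]
Accessibility: w0Rw0, w0Rw1, w1Rw0, w1Rw1
Branch closes: p2 and not p2 both at w1.
(One branch shown.) All branches close.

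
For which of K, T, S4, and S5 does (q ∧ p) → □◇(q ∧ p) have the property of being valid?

S5

S4-tableau for the negation ¬((q ∧ p) → □◇(q ∧ p)):
1. ¬((q ∧ p) → □◇(q ∧ p)), u
2. q ∧ p, u
3. ¬□◇(q ∧ p), u
4. q, u
5. p, u
6. ¬◇(q ∧ p), v
7. ¬(q ∧ p), v
8. ¬p, v
Accessibility: uRu, uRv, vRv
Complete open branch: countermodel on an S4-frame, so not valid in S4, nor in K, T (the same frame is also a K-frame and a T-frame).
S5-tableau for the negation ¬((q ∧ p) → □◇(q ∧ p)):
1. ¬((q ∧ p) → □◇(q ∧ p)), u
2. q ∧ p, u
3. ¬□◇(q ∧ p), u
4. q, u
5. p, u
6. ¬◇(q ∧ p), v
7. ¬(q ∧ p), u
8. ¬(q ∧ p), v
9. ¬p, u
Accessibility: uRu, uRv, vRu, vRv
Branch closes: p and ¬p both at u.
Every branch closes (one shown): valid in S5.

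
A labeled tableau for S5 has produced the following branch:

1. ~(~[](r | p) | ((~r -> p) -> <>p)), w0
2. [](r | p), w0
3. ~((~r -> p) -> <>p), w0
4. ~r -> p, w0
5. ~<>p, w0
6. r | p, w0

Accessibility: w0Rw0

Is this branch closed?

No world carries both an atom and its negation.

No, open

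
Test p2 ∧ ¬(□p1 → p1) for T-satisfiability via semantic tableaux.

No, unsatisfiable

1. p2 ∧ ¬(□p1 → p1), 0
2. p2, 0   [∧-rule on 1]
3. ¬(□p1 → p1), 0   [∧-rule on 1]
4. □p1, 0   [¬→-rule on 3]
5. ¬p1, 0   [¬→-rule on 3]
6. p1, 0   [□-rule on 4 via 0R0]
Accessibility: 0R0
Branch closes: p1 and ¬p1 both at 0.
All branches of the tableau close; one closing branch shown above.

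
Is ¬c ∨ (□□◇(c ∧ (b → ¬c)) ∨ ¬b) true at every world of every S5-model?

Tableau for the negation ¬(¬c ∨ (□□◇(c ∧ (b → ¬c)) ∨ ¬b)):
1. ¬(¬c ∨ (□□◇(c ∧ (b → ¬c)) ∨ ¬b)), u
2. c, u
3. ¬(□□◇(c ∧ (b → ¬c)) ∨ ¬b), u
4. ¬□□◇(c ∧ (b → ¬c)), u
5. b, u
6. ¬□◇(c ∧ (b → ¬c)), v
7. ¬◇(c ∧ (b → ¬c)), w
8. ¬(c ∧ (b → ¬c)), u
9. ¬(c ∧ (b → ¬c)), v
10. ¬(c ∧ (b → ¬c)), w
11. ¬(b → ¬c), u
12. ¬(b → ¬c), v
13. b, v
14. c, v
15. ¬(b → ¬c), w
16. b, w
17. c, w
Accessibility: uRu, uRv, uRw, vRu, vRv, vRw, wRu, wRv, wRw
The negation has an open branch (countermodel exists).

Invalid (countermodel exists)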